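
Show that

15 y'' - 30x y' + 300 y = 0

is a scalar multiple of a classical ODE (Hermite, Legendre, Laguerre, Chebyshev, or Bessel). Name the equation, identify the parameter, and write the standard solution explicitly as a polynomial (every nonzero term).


All three coefficients share the factor 15; dividing through by 15 gives  y'' - 2x y' + 20 y = 0.
This matches the Hermite equation y'' - 2x y' + 2n y = 0 with 2n = 20, so n = 10; the polynomial solution is H_10(x).
With y = sum_k a_k x^k, matching x^k gives (k+2)(k+1) a_{k+2} = 2(k - n) a_k = 2(k - 10) a_k. The right side vanishes at k = 10, so the series with the parity of 10 terminates at degree 10.
Standard normalization: leading coefficient of H_n is 2^n, so a_10 = 2^10 = 1024. Work downward with a_k = (k+1)(k+2) a_{k+2} / (2(k - n)):
  a_8 = (9)(10)(1024) / (2(8 - 10)) = 92160/(-4) = -23040
  a_6 = (7)(8)(-23040) / (2(6 - 10)) = -1290240/(-8) = 161280
  a_4 = (5)(6)(161280) / (2(4 - 10)) = 4838400/(-12) = -403200
  a_2 = (3)(4)(-403200) / (2(2 - 10)) = -4838400/(-16) = 302400
  a_0 = (1)(2)(302400) / (2(0 - 10)) = 604800/(-20) = -30240
Hence H_10(x) = 1024 x^10 - 23040 x^8 + 161280 x^6 - 403200 x^4 + 302400 x^2 - 30240.

H_10(x); series = 1024 x^10 - 23040 x^8 + 161280 x^6 - 403200 x^4 + 302400 x^2 - 30240


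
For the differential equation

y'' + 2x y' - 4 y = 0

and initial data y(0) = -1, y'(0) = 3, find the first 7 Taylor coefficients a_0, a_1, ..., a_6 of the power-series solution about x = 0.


Ansatz: y(x) = sum_{n>=0} a_n x^n, so y'(x) = sum_{n>=1} n a_n x^(n-1) and y''(x) = sum_{n>=2} n(n-1) a_n x^(n-2).
Substitute into P(x) y'' + Q(x) y' + R(x) y = 0 with P(x) = 1, Q(x) = 2x, R(x) = -4, and match powers of x.
Initial conditions: a_0 = -1, a_1 = 3.
Setting the coefficient of each power of x to zero and solving order by order (substituting the coefficients already found):
  x^0: 2 a_2 - 4 a_0 = 0  ->  2 a_2 = 4 a_0 = -4  ->  a_2 = -2
  x^1: 6 a_3 - 2 a_1 = 0  ->  6 a_3 = 2 a_1 = 6  ->  a_3 = 1
  x^2: 12 a_4 = 0  ->  a_4 = 0
  x^3: 20 a_5 + 2 a_3 = 0  ->  20 a_5 = -2 a_3 = -2  ->  a_5 = -1/10
  x^4: 30 a_6 + 4 a_4 = 0  ->  30 a_6 = -4 a_4 = 0  ->  a_6 = 0
Truncated series: y(x) = -1 + 3 x - 2 x^2 + x^3 - (1/10) x^5 + O(x^7).

a_0 = -1; a_1 = 3; a_2 = -2; a_3 = 1; a_4 = 0; a_5 = -1/10; a_6 = 0


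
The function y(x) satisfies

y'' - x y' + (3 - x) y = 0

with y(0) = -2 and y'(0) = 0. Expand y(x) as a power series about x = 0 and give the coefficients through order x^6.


Ansatz: y(x) = sum_{n>=0} a_n x^n, so y'(x) = sum_{n>=1} n a_n x^(n-1) and y''(x) = sum_{n>=2} n(n-1) a_n x^(n-2).
Substitute into P(x) y'' + Q(x) y' + R(x) y = 0 with P(x) = 1, Q(x) = -x, R(x) = 3 - x, and match powers of x.
Initial conditions: a_0 = -2, a_1 = 0.
Setting the coefficient of each power of x to zero and solving order by order (substituting the coefficients already found):
  x^0: 2 a_2 + 3 a_0 = 0  ->  2 a_2 = -3 a_0 = 6  ->  a_2 = 3
  x^1: 6 a_3 + 2 a_1 - a_0 = 0  ->  6 a_3 = -2 a_1 + a_0 = -2  ->  a_3 = -1/3
  x^2: 12 a_4 + a_2 - a_1 = 0  ->  12 a_4 = -a_2 + a_1 = -3  ->  a_4 = -1/4
  x^3: 20 a_5 - a_2 = 0  ->  20 a_5 = a_2 = 3  ->  a_5 = 3/20
  x^4: 30 a_6 - a_4 - a_3 = 0  ->  30 a_6 = a_4 + a_3 = -7/12  ->  a_6 = -7/360
Truncated series: y(x) = -2 + 3 x^2 - (1/3) x^3 - (1/4) x^4 + (3/20) x^5 - (7/360) x^6 + O(x^7).

a_0 = -2; a_1 = 0; a_2 = 3; a_3 = -1/3; a_4 = -1/4; a_5 = 3/20; a_6 = -7/360


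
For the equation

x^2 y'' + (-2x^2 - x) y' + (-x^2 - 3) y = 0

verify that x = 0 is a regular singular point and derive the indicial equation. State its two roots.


Divide by x^2 to reach normal form y'' + P_1(x) y' + P_2(x) y = 0 with P_1(x) = -2 - 1/x and P_2(x) = -1 - 3/x^2.
x = 0 is a singular point because the y'-coefficient -2 - 1/x has a pole at x = 0 and the y-coefficient -1 - 3/x^2 has a pole at x = 0.
It is a regular singular point because x P_1(x) = p(x) = -2x - 1 and x^2 P_2(x) = q(x) = -x^2 - 3 are polynomials, hence analytic at x = 0.
p(0) = -1,  q(0) = -3.
Indicial equation: r(r-1) + p(0) r + q(0) = 0, i.e. r^2 + (p(0) - 1) r + q(0) = 0, i.e. r^2 - 2 r - 3 = 0.
Discriminant: (-2)^2 - 4(-3) = 16, so r = (2 ± 4)/2.
Solving: r_1 = 3, r_2 = -1.

indicial: r^2 - 2 r - 3 = 0; roots r_1 = 3, r_2 = -1


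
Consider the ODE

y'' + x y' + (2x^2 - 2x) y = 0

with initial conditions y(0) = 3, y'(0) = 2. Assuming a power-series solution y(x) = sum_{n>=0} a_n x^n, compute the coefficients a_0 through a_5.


Ansatz: y(x) = sum_{n>=0} a_n x^n, so y'(x) = sum_{n>=1} n a_n x^(n-1) and y''(x) = sum_{n>=2} n(n-1) a_n x^(n-2).
Substitute into P(x) y'' + Q(x) y' + R(x) y = 0 with P(x) = 1, Q(x) = x, R(x) = 2x^2 - 2x, and match powers of x.
Initial conditions: a_0 = 3, a_1 = 2.
Setting the coefficient of each power of x to zero and solving order by order (substituting the coefficients already found):
  x^0: 2 a_2 = 0  ->  a_2 = 0
  x^1: 6 a_3 + a_1 - 2 a_0 = 0  ->  6 a_3 = -a_1 + 2 a_0 = 4  ->  a_3 = 2/3
  x^2: 12 a_4 + 2 a_2 - 2 a_1 + 2 a_0 = 0  ->  12 a_4 = -2 a_2 + 2 a_1 - 2 a_0 = -2  ->  a_4 = -1/6
  x^3: 20 a_5 + 3 a_3 - 2 a_2 + 2 a_1 = 0  ->  20 a_5 = -3 a_3 + 2 a_2 - 2 a_1 = -6  ->  a_5 = -3/10
Truncated series: y(x) = 3 + 2 x + (2/3) x^3 - (1/6) x^4 - (3/10) x^5 + O(x^6).

a_0 = 3; a_1 = 2; a_2 = 0; a_3 = 2/3; a_4 = -1/6; a_5 = -3/10


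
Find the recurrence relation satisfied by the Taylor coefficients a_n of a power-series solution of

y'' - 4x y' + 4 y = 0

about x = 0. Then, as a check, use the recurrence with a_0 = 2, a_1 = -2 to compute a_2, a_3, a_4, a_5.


Substitute y = sum_n a_n x^n.
y''(x) has coefficient (n+2)(n+1) a_{n+2} at x^n;
-4 x y'(x) has coefficient -4 n a_n at x^n (shift);
4 y(x) has coefficient 4 a_n at x^n.
Matching x^n: (n+2)(n+1) a_{n+2} + (-4n + 4) a_n = 0.
Thus a_{n+2} = (4n - 4) / ((n+1)(n+2)) * a_n.

Check with a_0 = 2, a_1 = -2 (apply the recurrence for n = 0, 1, 2, 3): a_0 = 2, a_1 = -2, a_2 = -4, a_3 = 0, a_4 = -4/3, a_5 = 0.

a_(n+2) = (4n - 4) / ((n+1)(n+2)) * a_n; check: a_0 = 2, a_1 = -2, a_2 = -4, a_3 = 0, a_4 = -4/3, a_5 = 0


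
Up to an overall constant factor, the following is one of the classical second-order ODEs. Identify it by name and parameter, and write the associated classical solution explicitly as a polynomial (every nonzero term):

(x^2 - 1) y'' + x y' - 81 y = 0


All three coefficients share the factor -1; dividing through by -1 gives  (1 - x^2) y'' - x y' + 81 y = 0.
This matches the Chebyshev equation (1 - x^2) y'' - x y' + n^2 y = 0 (note the -x y' term, not -2x y') with n^2 = 81, so n = 9; the polynomial solution is T_9(x).
With y = sum_k a_k x^k, matching x^k gives (k+2)(k+1) a_{k+2} = (k^2 - n^2) a_k = (k - 9)(k + 9) a_k. The right side vanishes at k = 9, so the series with the parity of 9 terminates at degree 9.
Standard normalization: leading coefficient of T_n is 2^(n-1), so a_9 = 2^8 = 256. Work downward with a_k = (k+1)(k+2) a_{k+2} / ((k - 9)(k + 9)):
  a_7 = (8)(9)(256) / ((7 - 9)(7 + 9)) = 18432/(-32) = -576
  a_5 = (6)(7)(-576) / ((5 - 9)(5 + 9)) = -24192/(-56) = 432
  a_3 = (4)(5)(432) / ((3 - 9)(3 + 9)) = 8640/(-72) = -120
  a_1 = (2)(3)(-120) / ((1 - 9)(1 + 9)) = -720/(-80) = 9
Hence T_9(x) = 256 x^9 - 576 x^7 + 432 x^5 - 120 x^3 + 9 x.

T_9(x); series = 256 x^9 - 576 x^7 + 432 x^5 - 120 x^3 + 9 x


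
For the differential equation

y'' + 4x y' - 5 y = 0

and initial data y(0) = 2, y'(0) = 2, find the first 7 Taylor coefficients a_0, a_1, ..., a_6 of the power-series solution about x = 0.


Ansatz: y(x) = sum_{n>=0} a_n x^n, so y'(x) = sum_{n>=1} n a_n x^(n-1) and y''(x) = sum_{n>=2} n(n-1) a_n x^(n-2).
Substitute into P(x) y'' + Q(x) y' + R(x) y = 0 with P(x) = 1, Q(x) = 4x, R(x) = -5, and match powers of x.
Initial conditions: a_0 = 2, a_1 = 2.
Setting the coefficient of each power of x to zero and solving order by order (substituting the coefficients already found):
  x^0: 2 a_2 - 5 a_0 = 0  ->  2 a_2 = 5 a_0 = 10  ->  a_2 = 5
  x^1: 6 a_3 - a_1 = 0  ->  6 a_3 = a_1 = 2  ->  a_3 = 1/3
  x^2: 12 a_4 + 3 a_2 = 0  ->  12 a_4 = -3 a_2 = -15  ->  a_4 = -5/4
  x^3: 20 a_5 + 7 a_3 = 0  ->  20 a_5 = -7 a_3 = -7/3  ->  a_5 = -7/60
  x^4: 30 a_6 + 11 a_4 = 0  ->  30 a_6 = -11 a_4 = 55/4  ->  a_6 = 11/24
Truncated series: y(x) = 2 + 2 x + 5 x^2 + (1/3) x^3 - (5/4) x^4 - (7/60) x^5 + (11/24) x^6 + O(x^7).

a_0 = 2; a_1 = 2; a_2 = 5; a_3 = 1/3; a_4 = -5/4; a_5 = -7/60; a_6 = 11/24


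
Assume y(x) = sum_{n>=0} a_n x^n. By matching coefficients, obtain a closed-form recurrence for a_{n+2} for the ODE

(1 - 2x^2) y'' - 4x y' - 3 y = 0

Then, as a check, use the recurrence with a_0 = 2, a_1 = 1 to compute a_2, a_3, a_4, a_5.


Substitute y = sum_n a_n x^n.
(1 - 2 x^2) y'' contributes (n+2)(n+1) a_{n+2} - 2 n(n-1) a_n at x^n.
-4 x y'(x) contributes -4 n a_n at x^n.
-3 y(x) contributes -3 a_n at x^n.
Matching x^n: (n+2)(n+1) a_{n+2} + (-2 n(n-1) - 4 n - 3) a_n = 0.
Thus a_{n+2} = (2 n(n-1) + 4 n + 3) / ((n+1)(n+2)) * a_n.

Check with a_0 = 2, a_1 = 1 (apply the recurrence for n = 0, 1, 2, 3): a_0 = 2, a_1 = 1, a_2 = 3, a_3 = 7/6, a_4 = 15/4, a_5 = 63/40.

a_(n+2) = (2 n(n-1) + 4 n + 3) / ((n+1)(n+2)) * a_n; check: a_0 = 2, a_1 = 1, a_2 = 3, a_3 = 7/6, a_4 = 15/4, a_5 = 63/40


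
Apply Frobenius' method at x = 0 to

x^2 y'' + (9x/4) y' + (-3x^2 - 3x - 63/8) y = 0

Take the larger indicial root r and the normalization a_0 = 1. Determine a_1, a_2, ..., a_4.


Write in Frobenius form y'' + (p(x)/x) y' + (q(x)/x^2) y = 0:
  p(x) = 9/4,  q(x) = -3x^2 - 3x - 63/8.
Indicial equation: r(r-1) + (9/4) r + (-63/8) = 0 -> roots r_1 = 9/4, r_2 = -7/2.
Take r = r_1 = 9/4. Let y(x) = x^r sum_{n>=0} a_n x^n with a_0 = 1.
Substitute y = x^r sum a_n x^n and match x^{r+n}. The recurrence is
  D(n) a_n - 3 a_{n-1} - 3 a_{n-2} = 0,  where D(n) = (r+n)(r+n-1) + (9/4)(r+n) + (-63/8).
  a_n = [3 a_{n-1} + 3 a_{n-2}] / D(n).
Since the indicial polynomial factors as (r - r_1)(r - r_2), D(n) = (r_1 + n - r_1)(r_1 + n - r_2) = n(n + 23/4).
Evaluating step by step (a_0 = 1):
  n = 1: D(1) = 1(1 + 23/4) = 27/4; numerator = 3(1) = 3; a_1 = (3)/(27/4) = 4/9
  n = 2: D(2) = 2(2 + 23/4) = 31/2; numerator = 3(4/9) + 3(1) = 13/3; a_2 = (13/3)/(31/2) = 26/93
  n = 3: D(3) = 3(3 + 23/4) = 105/4; numerator = 3(26/93) + 3(4/9) = 202/93; a_3 = (202/93)/(105/4) = 808/9765
  n = 4: D(4) = 4(4 + 23/4) = 39; numerator = 3(808/9765) + 3(26/93) = 3538/3255; a_4 = (3538/3255)/(39) = 3538/126945

r = 9/4; a_0 = 1; a_1 = 4/9; a_2 = 26/93; a_3 = 808/9765; a_4 = 3538/126945


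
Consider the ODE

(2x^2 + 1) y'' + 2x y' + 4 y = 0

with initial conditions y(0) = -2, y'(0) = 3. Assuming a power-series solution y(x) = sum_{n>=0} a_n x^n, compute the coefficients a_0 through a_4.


Ansatz: y(x) = sum_{n>=0} a_n x^n, so y'(x) = sum_{n>=1} n a_n x^(n-1) and y''(x) = sum_{n>=2} n(n-1) a_n x^(n-2).
Substitute into P(x) y'' + Q(x) y' + R(x) y = 0 with P(x) = 2x^2 + 1, Q(x) = 2x, R(x) = 4, and match powers of x.
Initial conditions: a_0 = -2, a_1 = 3.
Setting the coefficient of each power of x to zero and solving order by order (substituting the coefficients already found):
  x^0: 2 a_2 + 4 a_0 = 0  ->  2 a_2 = -4 a_0 = 8  ->  a_2 = 4
  x^1: 6 a_3 + 6 a_1 = 0  ->  6 a_3 = -6 a_1 = -18  ->  a_3 = -3
  x^2: 12 a_4 + 12 a_2 = 0  ->  12 a_4 = -12 a_2 = -48  ->  a_4 = -4
Truncated series: y(x) = -2 + 3 x + 4 x^2 - 3 x^3 - 4 x^4 + O(x^5).

a_0 = -2; a_1 = 3; a_2 = 4; a_3 = -3; a_4 = -4


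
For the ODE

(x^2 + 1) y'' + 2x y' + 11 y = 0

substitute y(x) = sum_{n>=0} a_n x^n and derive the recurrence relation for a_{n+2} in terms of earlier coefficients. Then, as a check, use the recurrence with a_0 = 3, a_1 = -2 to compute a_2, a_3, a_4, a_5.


Substitute y = sum_n a_n x^n.
(1 + 1 x^2) y'' contributes (n+2)(n+1) a_{n+2} + n(n-1) a_n at x^n.
2 x y'(x) contributes 2 n a_n at x^n.
11 y(x) contributes 11 a_n at x^n.
Matching x^n: (n+2)(n+1) a_{n+2} + (n(n-1) + 2 n + 11) a_n = 0.
Thus a_{n+2} = (-n(n-1) - 2 n - 11) / ((n+1)(n+2)) * a_n.

Check with a_0 = 3, a_1 = -2 (apply the recurrence for n = 0, 1, 2, 3): a_0 = 3, a_1 = -2, a_2 = -33/2, a_3 = 13/3, a_4 = 187/8, a_5 = -299/60.

a_(n+2) = (-n(n-1) - 2 n - 11) / ((n+1)(n+2)) * a_n; check: a_0 = 3, a_1 = -2, a_2 = -33/2, a_3 = 13/3, a_4 = 187/8, a_5 = -299/60


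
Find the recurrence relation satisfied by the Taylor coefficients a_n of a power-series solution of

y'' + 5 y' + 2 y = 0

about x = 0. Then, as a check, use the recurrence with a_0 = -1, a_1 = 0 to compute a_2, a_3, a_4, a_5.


Substitute y = sum_n a_n x^n.
y''(x) has coefficient (n+2)(n+1) a_{n+2} at x^n;
5 y'(x) has coefficient 5 (n+1) a_{n+1} at x^n;
2 y(x) has coefficient 2 a_n at x^n.
Matching x^n: (n+2)(n+1) a_{n+2} + 5 (n+1) a_{n+1} + 2 a_n = 0.
Thus a_{n+2} = [-5 (n+1) a_{n+1} - 2 a_n] / ((n+1)(n+2)).

Check with a_0 = -1, a_1 = 0 (apply the recurrence for n = 0, 1, 2, 3): a_0 = -1, a_1 = 0, a_2 = 1, a_3 = -5/3, a_4 = 23/12, a_5 = -7/4.

a_(n+2) = [-5 (n+1) a_(n+1) - 2 a_n] / ((n+1)(n+2)); check: a_0 = -1, a_1 = 0, a_2 = 1, a_3 = -5/3, a_4 = 23/12, a_5 = -7/4


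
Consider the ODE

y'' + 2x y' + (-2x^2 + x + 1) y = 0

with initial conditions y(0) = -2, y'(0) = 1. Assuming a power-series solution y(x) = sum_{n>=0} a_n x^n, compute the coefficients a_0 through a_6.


Ansatz: y(x) = sum_{n>=0} a_n x^n, so y'(x) = sum_{n>=1} n a_n x^(n-1) and y''(x) = sum_{n>=2} n(n-1) a_n x^(n-2).
Substitute into P(x) y'' + Q(x) y' + R(x) y = 0 with P(x) = 1, Q(x) = 2x, R(x) = -2x^2 + x + 1, and match powers of x.
Initial conditions: a_0 = -2, a_1 = 1.
Setting the coefficient of each power of x to zero and solving order by order (substituting the coefficients already found):
  x^0: 2 a_2 + a_0 = 0  ->  2 a_2 = -a_0 = 2  ->  a_2 = 1
  x^1: 6 a_3 + 3 a_1 + a_0 = 0  ->  6 a_3 = -3 a_1 - a_0 = -1  ->  a_3 = -1/6
  x^2: 12 a_4 + 5 a_2 + a_1 - 2 a_0 = 0  ->  12 a_4 = -5 a_2 - a_1 + 2 a_0 = -10  ->  a_4 = -5/6
  x^3: 20 a_5 + 7 a_3 + a_2 - 2 a_1 = 0  ->  20 a_5 = -7 a_3 - a_2 + 2 a_1 = 13/6  ->  a_5 = 13/120
  x^4: 30 a_6 + 9 a_4 + a_3 - 2 a_2 = 0  ->  30 a_6 = -9 a_4 - a_3 + 2 a_2 = 29/3  ->  a_6 = 29/90
Truncated series: y(x) = -2 + x + x^2 - (1/6) x^3 - (5/6) x^4 + (13/120) x^5 + (29/90) x^6 + O(x^7).

a_0 = -2; a_1 = 1; a_2 = 1; a_3 = -1/6; a_4 = -5/6; a_5 = 13/120; a_6 = 29/90


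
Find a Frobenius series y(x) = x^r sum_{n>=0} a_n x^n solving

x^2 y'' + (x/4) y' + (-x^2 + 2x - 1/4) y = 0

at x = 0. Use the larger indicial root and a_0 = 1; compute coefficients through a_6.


Write in Frobenius form y'' + (p(x)/x) y' + (q(x)/x^2) y = 0:
  p(x) = 1/4,  q(x) = -x^2 + 2x - 1/4.
Indicial equation: r(r-1) + (1/4) r + (-1/4) = 0 -> roots r_1 = 1, r_2 = -1/4.
Take r = r_1 = 1. Let y(x) = x^r sum_{n>=0} a_n x^n with a_0 = 1.
Substitute y = x^r sum a_n x^n and match x^{r+n}. The recurrence is
  D(n) a_n + 2 a_{n-1} - 1 a_{n-2} = 0,  where D(n) = (r+n)(r+n-1) + (1/4)(r+n) + (-1/4).
  a_n = [-2 a_{n-1} + 1 a_{n-2}] / D(n).
Since the indicial polynomial factors as (r - r_1)(r - r_2), D(n) = (r_1 + n - r_1)(r_1 + n - r_2) = n(n + 5/4).
Evaluating step by step (a_0 = 1):
  n = 1: D(1) = 1(1 + 5/4) = 9/4; numerator = -2(1) = -2; a_1 = (-2)/(9/4) = -8/9
  n = 2: D(2) = 2(2 + 5/4) = 13/2; numerator = -2(-8/9) + 1(1) = 25/9; a_2 = (25/9)/(13/2) = 50/117
  n = 3: D(3) = 3(3 + 5/4) = 51/4; numerator = -2(50/117) + 1(-8/9) = -68/39; a_3 = (-68/39)/(51/4) = -16/117
  n = 4: D(4) = 4(4 + 5/4) = 21; numerator = -2(-16/117) + 1(50/117) = 82/117; a_4 = (82/117)/(21) = 82/2457
  n = 5: D(5) = 5(5 + 5/4) = 125/4; numerator = -2(82/2457) + 1(-16/117) = -500/2457; a_5 = (-500/2457)/(125/4) = -16/2457
  n = 6: D(6) = 6(6 + 5/4) = 87/2; numerator = -2(-16/2457) + 1(82/2457) = 38/819; a_6 = (38/819)/(87/2) = 76/71253

r = 1; a_0 = 1; a_1 = -8/9; a_2 = 50/117; a_3 = -16/117; a_4 = 82/2457; a_5 = -16/2457; a_6 = 76/71253


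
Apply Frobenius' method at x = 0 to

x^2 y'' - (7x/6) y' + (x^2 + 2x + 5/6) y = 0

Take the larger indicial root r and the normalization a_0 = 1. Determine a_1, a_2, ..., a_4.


Write in Frobenius form y'' + (p(x)/x) y' + (q(x)/x^2) y = 0:
  p(x) = -7/6,  q(x) = x^2 + 2x + 5/6.
Indicial equation: r(r-1) + (-7/6) r + (5/6) = 0 -> roots r_1 = 5/3, r_2 = 1/2.
Take r = r_1 = 5/3. Let y(x) = x^r sum_{n>=0} a_n x^n with a_0 = 1.
Substitute y = x^r sum a_n x^n and match x^{r+n}. The recurrence is
  D(n) a_n + 2 a_{n-1} + 1 a_{n-2} = 0,  where D(n) = (r+n)(r+n-1) + (-7/6)(r+n) + (5/6).
  a_n = [-2 a_{n-1} - 1 a_{n-2}] / D(n).
Since the indicial polynomial factors as (r - r_1)(r - r_2), D(n) = (r_1 + n - r_1)(r_1 + n - r_2) = n(n + 7/6).
Evaluating step by step (a_0 = 1):
  n = 1: D(1) = 1(1 + 7/6) = 13/6; numerator = -2(1) = -2; a_1 = (-2)/(13/6) = -12/13
  n = 2: D(2) = 2(2 + 7/6) = 19/3; numerator = -2(-12/13) - 1(1) = 11/13; a_2 = (11/13)/(19/3) = 33/247
  n = 3: D(3) = 3(3 + 7/6) = 25/2; numerator = -2(33/247) - 1(-12/13) = 162/247; a_3 = (162/247)/(25/2) = 324/6175
  n = 4: D(4) = 4(4 + 7/6) = 62/3; numerator = -2(324/6175) - 1(33/247) = -1473/6175; a_4 = (-1473/6175)/(62/3) = -4419/382850

r = 5/3; a_0 = 1; a_1 = -12/13; a_2 = 33/247; a_3 = 324/6175; a_4 = -4419/382850


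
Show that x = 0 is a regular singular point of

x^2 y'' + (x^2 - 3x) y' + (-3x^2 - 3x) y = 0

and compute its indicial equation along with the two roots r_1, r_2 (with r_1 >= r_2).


Divide by x^2 to reach normal form y'' + P_1(x) y' + P_2(x) y = 0 with P_1(x) = 1 - 3/x and P_2(x) = -3 - 3/x.
x = 0 is a singular point because the y'-coefficient 1 - 3/x has a pole at x = 0 and the y-coefficient -3 - 3/x has a pole at x = 0.
It is a regular singular point because x P_1(x) = p(x) = x - 3 and x^2 P_2(x) = q(x) = -3x^2 - 3x are polynomials, hence analytic at x = 0.
p(0) = -3,  q(0) = 0.
Indicial equation: r(r-1) + p(0) r + q(0) = 0, i.e. r^2 + (p(0) - 1) r + q(0) = 0, i.e. r^2 - 4 r = 0.
Discriminant: (-4)^2 - 4(0) = 16, so r = (4 ± 4)/2.
Solving: r_1 = 4, r_2 = 0.

indicial: r^2 - 4 r = 0; roots r_1 = 4, r_2 = 0


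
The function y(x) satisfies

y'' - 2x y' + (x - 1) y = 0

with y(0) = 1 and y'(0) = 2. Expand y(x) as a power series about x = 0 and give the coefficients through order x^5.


Ansatz: y(x) = sum_{n>=0} a_n x^n, so y'(x) = sum_{n>=1} n a_n x^(n-1) and y''(x) = sum_{n>=2} n(n-1) a_n x^(n-2).
Substitute into P(x) y'' + Q(x) y' + R(x) y = 0 with P(x) = 1, Q(x) = -2x, R(x) = x - 1, and match powers of x.
Initial conditions: a_0 = 1, a_1 = 2.
Setting the coefficient of each power of x to zero and solving order by order (substituting the coefficients already found):
  x^0: 2 a_2 - a_0 = 0  ->  2 a_2 = a_0 = 1  ->  a_2 = 1/2
  x^1: 6 a_3 - 3 a_1 + a_0 = 0  ->  6 a_3 = 3 a_1 - a_0 = 5  ->  a_3 = 5/6
  x^2: 12 a_4 - 5 a_2 + a_1 = 0  ->  12 a_4 = 5 a_2 - a_1 = 1/2  ->  a_4 = 1/24
  x^3: 20 a_5 - 7 a_3 + a_2 = 0  ->  20 a_5 = 7 a_3 - a_2 = 16/3  ->  a_5 = 4/15
Truncated series: y(x) = 1 + 2 x + (1/2) x^2 + (5/6) x^3 + (1/24) x^4 + (4/15) x^5 + O(x^6).

a_0 = 1; a_1 = 2; a_2 = 1/2; a_3 = 5/6; a_4 = 1/24; a_5 = 4/15


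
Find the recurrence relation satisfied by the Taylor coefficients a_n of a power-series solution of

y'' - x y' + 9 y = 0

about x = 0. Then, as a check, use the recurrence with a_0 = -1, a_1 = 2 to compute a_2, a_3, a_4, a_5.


Substitute y = sum_n a_n x^n.
y''(x) has coefficient (n+2)(n+1) a_{n+2} at x^n;
-x y'(x) has coefficient -n a_n at x^n (shift);
9 y(x) has coefficient 9 a_n at x^n.
Matching x^n: (n+2)(n+1) a_{n+2} + (-n + 9) a_n = 0.
Thus a_{n+2} = (n - 9) / ((n+1)(n+2)) * a_n.

Check with a_0 = -1, a_1 = 2 (apply the recurrence for n = 0, 1, 2, 3): a_0 = -1, a_1 = 2, a_2 = 9/2, a_3 = -8/3, a_4 = -21/8, a_5 = 4/5.

a_(n+2) = (n - 9) / ((n+1)(n+2)) * a_n; check: a_0 = -1, a_1 = 2, a_2 = 9/2, a_3 = -8/3, a_4 = -21/8, a_5 = 4/5


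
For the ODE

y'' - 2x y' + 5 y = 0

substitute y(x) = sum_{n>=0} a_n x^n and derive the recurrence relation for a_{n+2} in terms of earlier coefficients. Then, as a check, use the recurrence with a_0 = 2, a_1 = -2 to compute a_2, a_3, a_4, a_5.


Substitute y = sum_n a_n x^n.
y''(x) has coefficient (n+2)(n+1) a_{n+2} at x^n;
-2 x y'(x) has coefficient -2 n a_n at x^n (shift);
5 y(x) has coefficient 5 a_n at x^n.
Matching x^n: (n+2)(n+1) a_{n+2} + (-2n + 5) a_n = 0.
Thus a_{n+2} = (2n - 5) / ((n+1)(n+2)) * a_n.

Check with a_0 = 2, a_1 = -2 (apply the recurrence for n = 0, 1, 2, 3): a_0 = 2, a_1 = -2, a_2 = -5, a_3 = 1, a_4 = 5/12, a_5 = 1/20.

a_(n+2) = (2n - 5) / ((n+1)(n+2)) * a_n; check: a_0 = 2, a_1 = -2, a_2 = -5, a_3 = 1, a_4 = 5/12, a_5 = 1/20


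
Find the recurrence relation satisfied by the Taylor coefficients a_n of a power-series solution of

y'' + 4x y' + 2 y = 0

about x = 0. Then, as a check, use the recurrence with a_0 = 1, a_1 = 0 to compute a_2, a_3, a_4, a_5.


Substitute y = sum_n a_n x^n.
y''(x) has coefficient (n+2)(n+1) a_{n+2} at x^n;
4 x y'(x) has coefficient 4 n a_n at x^n (shift);
2 y(x) has coefficient 2 a_n at x^n.
Matching x^n: (n+2)(n+1) a_{n+2} + (4n + 2) a_n = 0.
Thus a_{n+2} = (-4n - 2) / ((n+1)(n+2)) * a_n.

Check with a_0 = 1, a_1 = 0 (apply the recurrence for n = 0, 1, 2, 3): a_0 = 1, a_1 = 0, a_2 = -1, a_3 = 0, a_4 = 5/6, a_5 = 0.

a_(n+2) = (-4n - 2) / ((n+1)(n+2)) * a_n; check: a_0 = 1, a_1 = 0, a_2 = -1, a_3 = 0, a_4 = 5/6, a_5 = 0


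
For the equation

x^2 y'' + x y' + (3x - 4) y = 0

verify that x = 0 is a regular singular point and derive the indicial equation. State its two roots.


Divide by x^2 to reach normal form y'' + P_1(x) y' + P_2(x) y = 0 with P_1(x) = 1/x and P_2(x) = 3/x - 4/x^2.
x = 0 is a singular point because the y'-coefficient 1/x has a pole at x = 0 and the y-coefficient 3/x - 4/x^2 has a pole at x = 0.
It is a regular singular point because x P_1(x) = p(x) = 1 and x^2 P_2(x) = q(x) = 3x - 4 are polynomials, hence analytic at x = 0.
p(0) = 1,  q(0) = -4.
Indicial equation: r(r-1) + p(0) r + q(0) = 0, i.e. r^2 + (p(0) - 1) r + q(0) = 0, i.e. r^2 - 4 = 0.
Discriminant: (0)^2 - 4(-4) = 16, so r = (0 ± 4)/2.
Solving: r_1 = 2, r_2 = -2.

indicial: r^2 - 4 = 0; roots r_1 = 2, r_2 = -2


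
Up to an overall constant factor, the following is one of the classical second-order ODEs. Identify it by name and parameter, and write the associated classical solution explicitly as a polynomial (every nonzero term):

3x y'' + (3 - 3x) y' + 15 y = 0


All three coefficients share the factor 3; dividing through by 3 gives  x y'' + (1 - x) y' + 5 y = 0.
This matches the Laguerre equation x y'' + (1 - x) y' + n y = 0 with n = 5; the polynomial solution is L_5(x).
With y = sum_k a_k x^k, matching x^k gives (k+1)k a_{k+1} + (k+1) a_{k+1} - k a_k + n a_k = 0, i.e. (k+1)^2 a_{k+1} = (k - n) a_k = (k - 5) a_k. The right side vanishes at k = 5, so the series terminates at degree 5.
Standard normalization L_n(0) = 1 gives a_0 = 1. Work upward with a_{k+1} = (k - 5) a_k / (k+1)^2:
  a_1 = (0 - 5)(1) / 1^2 = -5/1 = -5
  a_2 = (1 - 5)(-5) / 2^2 = 20/4 = 5
  a_3 = (2 - 5)(5) / 3^2 = -15/9 = -5/3
  a_4 = (3 - 5)(-5/3) / 4^2 = (10/3)/16 = 5/24
  a_5 = (4 - 5)(5/24) / 5^2 = (-5/24)/25 = -1/120
Hence L_5(x) = -x^5/120 + 5 x^4/24 - 5 x^3/3 + 5 x^2 - 5 x + 1.

L_5(x); series = -x^5/120 + 5 x^4/24 - 5 x^3/3 + 5 x^2 - 5 x + 1


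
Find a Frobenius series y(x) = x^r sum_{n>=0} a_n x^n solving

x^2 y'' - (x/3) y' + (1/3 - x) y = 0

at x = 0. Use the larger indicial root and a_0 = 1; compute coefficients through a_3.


Write in Frobenius form y'' + (p(x)/x) y' + (q(x)/x^2) y = 0:
  p(x) = -1/3,  q(x) = 1/3 - x.
Indicial equation: r(r-1) + (-1/3) r + (1/3) = 0 -> roots r_1 = 1, r_2 = 1/3.
Take r = r_1 = 1. Let y(x) = x^r sum_{n>=0} a_n x^n with a_0 = 1.
Substitute y = x^r sum a_n x^n and match x^{r+n}. The recurrence is
  D(n) a_n - 1 a_{n-1} = 0,  where D(n) = (r+n)(r+n-1) + (-1/3)(r+n) + (1/3).
  a_n = 1 / D(n) * a_{n-1}.
Since the indicial polynomial factors as (r - r_1)(r - r_2), D(n) = (r_1 + n - r_1)(r_1 + n - r_2) = n(n + 2/3).
Evaluating step by step (a_0 = 1):
  n = 1: D(1) = 1(1 + 2/3) = 5/3; numerator = 1(1) = 1; a_1 = (1)/(5/3) = 3/5
  n = 2: D(2) = 2(2 + 2/3) = 16/3; numerator = 1(3/5) = 3/5; a_2 = (3/5)/(16/3) = 9/80
  n = 3: D(3) = 3(3 + 2/3) = 11; numerator = 1(9/80) = 9/80; a_3 = (9/80)/(11) = 9/880

r = 1; a_0 = 1; a_1 = 3/5; a_2 = 9/80; a_3 = 9/880


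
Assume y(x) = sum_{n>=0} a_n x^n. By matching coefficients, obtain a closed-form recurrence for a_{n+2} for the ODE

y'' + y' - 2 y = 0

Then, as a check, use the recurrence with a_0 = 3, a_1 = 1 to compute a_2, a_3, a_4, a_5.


Substitute y = sum_n a_n x^n.
y''(x) has coefficient (n+2)(n+1) a_{n+2} at x^n;
y'(x) has coefficient (n+1) a_{n+1} at x^n;
-2 y(x) has coefficient -2 a_n at x^n.
Matching x^n: (n+2)(n+1) a_{n+2} + (n+1) a_{n+1} - 2 a_n = 0.
Thus a_{n+2} = [-(n+1) a_{n+1} + 2 a_n] / ((n+1)(n+2)).

Check with a_0 = 3, a_1 = 1 (apply the recurrence for n = 0, 1, 2, 3): a_0 = 3, a_1 = 1, a_2 = 5/2, a_3 = -1/2, a_4 = 13/24, a_5 = -19/120.

a_(n+2) = [-(n+1) a_(n+1) + 2 a_n] / ((n+1)(n+2)); check: a_0 = 3, a_1 = 1, a_2 = 5/2, a_3 = -1/2, a_4 = 13/24, a_5 = -19/120


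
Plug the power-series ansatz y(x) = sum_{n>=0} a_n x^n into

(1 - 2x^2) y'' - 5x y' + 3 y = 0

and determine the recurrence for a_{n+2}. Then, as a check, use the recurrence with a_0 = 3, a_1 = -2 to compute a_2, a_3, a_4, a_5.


Substitute y = sum_n a_n x^n.
(1 - 2 x^2) y'' contributes (n+2)(n+1) a_{n+2} - 2 n(n-1) a_n at x^n.
-5 x y'(x) contributes -5 n a_n at x^n.
3 y(x) contributes 3 a_n at x^n.
Matching x^n: (n+2)(n+1) a_{n+2} + (-2 n(n-1) - 5 n + 3) a_n = 0.
Thus a_{n+2} = (2 n(n-1) + 5 n - 3) / ((n+1)(n+2)) * a_n.

Check with a_0 = 3, a_1 = -2 (apply the recurrence for n = 0, 1, 2, 3): a_0 = 3, a_1 = -2, a_2 = -9/2, a_3 = -2/3, a_4 = -33/8, a_5 = -4/5.

a_(n+2) = (2 n(n-1) + 5 n - 3) / ((n+1)(n+2)) * a_n; check: a_0 = 3, a_1 = -2, a_2 = -9/2, a_3 = -2/3, a_4 = -33/8, a_5 = -4/5


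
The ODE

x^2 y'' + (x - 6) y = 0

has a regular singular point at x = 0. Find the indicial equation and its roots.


Divide by x^2 to reach normal form y'' + P_1(x) y' + P_2(x) y = 0 with P_1(x) = 0 and P_2(x) = 1/x - 6/x^2.
x = 0 is a singular point because the y-coefficient 1/x - 6/x^2 has a pole at x = 0.
It is a regular singular point because x P_1(x) = p(x) = 0 and x^2 P_2(x) = q(x) = x - 6 are polynomials, hence analytic at x = 0.
p(0) = 0,  q(0) = -6.
Indicial equation: r(r-1) + p(0) r + q(0) = 0, i.e. r^2 + (p(0) - 1) r + q(0) = 0, i.e. r^2 - 1 r - 6 = 0.
Discriminant: (-1)^2 - 4(-6) = 25, so r = (1 ± 5)/2.
Solving: r_1 = 3, r_2 = -2.

indicial: r^2 - 1 r - 6 = 0; roots r_1 = 3, r_2 = -2


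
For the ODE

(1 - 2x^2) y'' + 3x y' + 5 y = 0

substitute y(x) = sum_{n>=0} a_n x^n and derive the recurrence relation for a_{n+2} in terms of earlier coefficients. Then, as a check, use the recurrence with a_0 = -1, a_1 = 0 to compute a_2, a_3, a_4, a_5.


Substitute y = sum_n a_n x^n.
(1 - 2 x^2) y'' contributes (n+2)(n+1) a_{n+2} - 2 n(n-1) a_n at x^n.
3 x y'(x) contributes 3 n a_n at x^n.
5 y(x) contributes 5 a_n at x^n.
Matching x^n: (n+2)(n+1) a_{n+2} + (-2 n(n-1) + 3 n + 5) a_n = 0.
Thus a_{n+2} = (2 n(n-1) - 3 n - 5) / ((n+1)(n+2)) * a_n.

Check with a_0 = -1, a_1 = 0 (apply the recurrence for n = 0, 1, 2, 3): a_0 = -1, a_1 = 0, a_2 = 5/2, a_3 = 0, a_4 = -35/24, a_5 = 0.

a_(n+2) = (2 n(n-1) - 3 n - 5) / ((n+1)(n+2)) * a_n; check: a_0 = -1, a_1 = 0, a_2 = 5/2, a_3 = 0, a_4 = -35/24, a_5 = 0


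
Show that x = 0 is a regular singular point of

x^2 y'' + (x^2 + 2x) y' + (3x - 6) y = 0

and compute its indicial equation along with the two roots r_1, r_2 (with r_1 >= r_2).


Divide by x^2 to reach normal form y'' + P_1(x) y' + P_2(x) y = 0 with P_1(x) = 1 + 2/x and P_2(x) = 3/x - 6/x^2.
x = 0 is a singular point because the y'-coefficient 1 + 2/x has a pole at x = 0 and the y-coefficient 3/x - 6/x^2 has a pole at x = 0.
It is a regular singular point because x P_1(x) = p(x) = x + 2 and x^2 P_2(x) = q(x) = 3x - 6 are polynomials, hence analytic at x = 0.
p(0) = 2,  q(0) = -6.
Indicial equation: r(r-1) + p(0) r + q(0) = 0, i.e. r^2 + (p(0) - 1) r + q(0) = 0, i.e. r^2 + 1 r - 6 = 0.
Discriminant: (1)^2 - 4(-6) = 25, so r = (-1 ± 5)/2.
Solving: r_1 = 2, r_2 = -3.

indicial: r^2 + 1 r - 6 = 0; roots r_1 = 2, r_2 = -3


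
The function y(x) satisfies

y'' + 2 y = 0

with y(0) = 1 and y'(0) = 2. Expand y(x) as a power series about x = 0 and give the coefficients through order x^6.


Ansatz: y(x) = sum_{n>=0} a_n x^n, so y'(x) = sum_{n>=1} n a_n x^(n-1) and y''(x) = sum_{n>=2} n(n-1) a_n x^(n-2).
Substitute into P(x) y'' + Q(x) y' + R(x) y = 0 with P(x) = 1, Q(x) = 0, R(x) = 2, and match powers of x.
Initial conditions: a_0 = 1, a_1 = 2.
Setting the coefficient of each power of x to zero and solving order by order (substituting the coefficients already found):
  x^0: 2 a_2 + 2 a_0 = 0  ->  2 a_2 = -2 a_0 = -2  ->  a_2 = -1
  x^1: 6 a_3 + 2 a_1 = 0  ->  6 a_3 = -2 a_1 = -4  ->  a_3 = -2/3
  x^2: 12 a_4 + 2 a_2 = 0  ->  12 a_4 = -2 a_2 = 2  ->  a_4 = 1/6
  x^3: 20 a_5 + 2 a_3 = 0  ->  20 a_5 = -2 a_3 = 4/3  ->  a_5 = 1/15
  x^4: 30 a_6 + 2 a_4 = 0  ->  30 a_6 = -2 a_4 = -1/3  ->  a_6 = -1/90
Truncated series: y(x) = 1 + 2 x - x^2 - (2/3) x^3 + (1/6) x^4 + (1/15) x^5 - (1/90) x^6 + O(x^7).

a_0 = 1; a_1 = 2; a_2 = -1; a_3 = -2/3; a_4 = 1/6; a_5 = 1/15; a_6 = -1/90


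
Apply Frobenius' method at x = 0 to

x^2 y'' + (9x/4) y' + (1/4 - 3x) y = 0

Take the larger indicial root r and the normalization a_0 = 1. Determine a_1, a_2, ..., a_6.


Write in Frobenius form y'' + (p(x)/x) y' + (q(x)/x^2) y = 0:
  p(x) = 9/4,  q(x) = 1/4 - 3x.
Indicial equation: r(r-1) + (9/4) r + (1/4) = 0 -> roots r_1 = -1/4, r_2 = -1.
Take r = r_1 = -1/4. Let y(x) = x^r sum_{n>=0} a_n x^n with a_0 = 1.
Substitute y = x^r sum a_n x^n and match x^{r+n}. The recurrence is
  D(n) a_n - 3 a_{n-1} = 0,  where D(n) = (r+n)(r+n-1) + (9/4)(r+n) + (1/4).
  a_n = 3 / D(n) * a_{n-1}.
Since the indicial polynomial factors as (r - r_1)(r - r_2), D(n) = (r_1 + n - r_1)(r_1 + n - r_2) = n(n + 3/4).
Evaluating step by step (a_0 = 1):
  n = 1: D(1) = 1(1 + 3/4) = 7/4; numerator = 3(1) = 3; a_1 = (3)/(7/4) = 12/7
  n = 2: D(2) = 2(2 + 3/4) = 11/2; numerator = 3(12/7) = 36/7; a_2 = (36/7)/(11/2) = 72/77
  n = 3: D(3) = 3(3 + 3/4) = 45/4; numerator = 3(72/77) = 216/77; a_3 = (216/77)/(45/4) = 96/385
  n = 4: D(4) = 4(4 + 3/4) = 19; numerator = 3(96/385) = 288/385; a_4 = (288/385)/(19) = 288/7315
  n = 5: D(5) = 5(5 + 3/4) = 115/4; numerator = 3(288/7315) = 864/7315; a_5 = (864/7315)/(115/4) = 3456/841225
  n = 6: D(6) = 6(6 + 3/4) = 81/2; numerator = 3(3456/841225) = 10368/841225; a_6 = (10368/841225)/(81/2) = 256/841225

r = -1/4; a_0 = 1; a_1 = 12/7; a_2 = 72/77; a_3 = 96/385; a_4 = 288/7315; a_5 = 3456/841225; a_6 = 256/841225


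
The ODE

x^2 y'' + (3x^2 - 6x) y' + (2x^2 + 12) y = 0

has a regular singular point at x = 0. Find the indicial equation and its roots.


Divide by x^2 to reach normal form y'' + P_1(x) y' + P_2(x) y = 0 with P_1(x) = 3 - 6/x and P_2(x) = 2 + 12/x^2.
x = 0 is a singular point because the y'-coefficient 3 - 6/x has a pole at x = 0 and the y-coefficient 2 + 12/x^2 has a pole at x = 0.
It is a regular singular point because x P_1(x) = p(x) = 3x - 6 and x^2 P_2(x) = q(x) = 2x^2 + 12 are polynomials, hence analytic at x = 0.
p(0) = -6,  q(0) = 12.
Indicial equation: r(r-1) + p(0) r + q(0) = 0, i.e. r^2 + (p(0) - 1) r + q(0) = 0, i.e. r^2 - 7 r + 12 = 0.
Discriminant: (-7)^2 - 4(12) = 1, so r = (7 ± 1)/2.
Solving: r_1 = 4, r_2 = 3.

indicial: r^2 - 7 r + 12 = 0; roots r_1 = 4, r_2 = 3


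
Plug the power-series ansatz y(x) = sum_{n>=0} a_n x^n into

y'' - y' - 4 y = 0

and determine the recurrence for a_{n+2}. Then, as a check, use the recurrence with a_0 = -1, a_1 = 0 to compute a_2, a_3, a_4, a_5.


Substitute y = sum_n a_n x^n.
y''(x) has coefficient (n+2)(n+1) a_{n+2} at x^n;
-y'(x) has coefficient -(n+1) a_{n+1} at x^n;
-4 y(x) has coefficient -4 a_n at x^n.
Matching x^n: (n+2)(n+1) a_{n+2} - (n+1) a_{n+1} - 4 a_n = 0.
Thus a_{n+2} = [(n+1) a_{n+1} + 4 a_n] / ((n+1)(n+2)).

Check with a_0 = -1, a_1 = 0 (apply the recurrence for n = 0, 1, 2, 3): a_0 = -1, a_1 = 0, a_2 = -2, a_3 = -2/3, a_4 = -5/6, a_5 = -3/10.

a_(n+2) = [(n+1) a_(n+1) + 4 a_n] / ((n+1)(n+2)); check: a_0 = -1, a_1 = 0, a_2 = -2, a_3 = -2/3, a_4 = -5/6, a_5 = -3/10


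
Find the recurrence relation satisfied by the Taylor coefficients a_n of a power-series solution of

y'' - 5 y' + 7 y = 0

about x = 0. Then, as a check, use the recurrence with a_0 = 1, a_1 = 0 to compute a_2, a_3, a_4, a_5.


Substitute y = sum_n a_n x^n.
y''(x) has coefficient (n+2)(n+1) a_{n+2} at x^n;
-5 y'(x) has coefficient -5 (n+1) a_{n+1} at x^n;
7 y(x) has coefficient 7 a_n at x^n.
Matching x^n: (n+2)(n+1) a_{n+2} - 5 (n+1) a_{n+1} + 7 a_n = 0.
Thus a_{n+2} = [5 (n+1) a_{n+1} - 7 a_n] / ((n+1)(n+2)).

Check with a_0 = 1, a_1 = 0 (apply the recurrence for n = 0, 1, 2, 3): a_0 = 1, a_1 = 0, a_2 = -7/2, a_3 = -35/6, a_4 = -21/4, a_5 = -77/24.

a_(n+2) = [5 (n+1) a_(n+1) - 7 a_n] / ((n+1)(n+2)); check: a_0 = 1, a_1 = 0, a_2 = -7/2, a_3 = -35/6, a_4 = -21/4, a_5 = -77/24


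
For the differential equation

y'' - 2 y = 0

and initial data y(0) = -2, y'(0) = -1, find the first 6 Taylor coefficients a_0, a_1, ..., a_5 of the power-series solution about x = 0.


Ansatz: y(x) = sum_{n>=0} a_n x^n, so y'(x) = sum_{n>=1} n a_n x^(n-1) and y''(x) = sum_{n>=2} n(n-1) a_n x^(n-2).
Substitute into P(x) y'' + Q(x) y' + R(x) y = 0 with P(x) = 1, Q(x) = 0, R(x) = -2, and match powers of x.
Initial conditions: a_0 = -2, a_1 = -1.
Setting the coefficient of each power of x to zero and solving order by order (substituting the coefficients already found):
  x^0: 2 a_2 - 2 a_0 = 0  ->  2 a_2 = 2 a_0 = -4  ->  a_2 = -2
  x^1: 6 a_3 - 2 a_1 = 0  ->  6 a_3 = 2 a_1 = -2  ->  a_3 = -1/3
  x^2: 12 a_4 - 2 a_2 = 0  ->  12 a_4 = 2 a_2 = -4  ->  a_4 = -1/3
  x^3: 20 a_5 - 2 a_3 = 0  ->  20 a_5 = 2 a_3 = -2/3  ->  a_5 = -1/30
Truncated series: y(x) = -2 - x - 2 x^2 - (1/3) x^3 - (1/3) x^4 - (1/30) x^5 + O(x^6).

a_0 = -2; a_1 = -1; a_2 = -2; a_3 = -1/3; a_4 = -1/3; a_5 = -1/30


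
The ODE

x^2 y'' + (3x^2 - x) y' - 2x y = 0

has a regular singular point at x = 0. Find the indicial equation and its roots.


Divide by x^2 to reach normal form y'' + P_1(x) y' + P_2(x) y = 0 with P_1(x) = 3 - 1/x and P_2(x) = -2/x.
x = 0 is a singular point because the y'-coefficient 3 - 1/x has a pole at x = 0 and the y-coefficient -2/x has a pole at x = 0.
It is a regular singular point because x P_1(x) = p(x) = 3x - 1 and x^2 P_2(x) = q(x) = -2x are polynomials, hence analytic at x = 0.
p(0) = -1,  q(0) = 0.
Indicial equation: r(r-1) + p(0) r + q(0) = 0, i.e. r^2 + (p(0) - 1) r + q(0) = 0, i.e. r^2 - 2 r = 0.
Discriminant: (-2)^2 - 4(0) = 4, so r = (2 ± 2)/2.
Solving: r_1 = 2, r_2 = 0.

indicial: r^2 - 2 r = 0; roots r_1 = 2, r_2 = 0


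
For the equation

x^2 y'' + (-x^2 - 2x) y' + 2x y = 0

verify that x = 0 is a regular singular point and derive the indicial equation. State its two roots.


Divide by x^2 to reach normal form y'' + P_1(x) y' + P_2(x) y = 0 with P_1(x) = -1 - 2/x and P_2(x) = 2/x.
x = 0 is a singular point because the y'-coefficient -1 - 2/x has a pole at x = 0 and the y-coefficient 2/x has a pole at x = 0.
It is a regular singular point because x P_1(x) = p(x) = -x - 2 and x^2 P_2(x) = q(x) = 2x are polynomials, hence analytic at x = 0.
p(0) = -2,  q(0) = 0.
Indicial equation: r(r-1) + p(0) r + q(0) = 0, i.e. r^2 + (p(0) - 1) r + q(0) = 0, i.e. r^2 - 3 r = 0.
Discriminant: (-3)^2 - 4(0) = 9, so r = (3 ± 3)/2.
Solving: r_1 = 3, r_2 = 0.

indicial: r^2 - 3 r = 0; roots r_1 = 3, r_2 = 0


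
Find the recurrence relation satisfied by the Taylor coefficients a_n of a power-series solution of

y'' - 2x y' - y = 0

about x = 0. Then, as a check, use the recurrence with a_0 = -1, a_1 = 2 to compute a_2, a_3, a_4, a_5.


Substitute y = sum_n a_n x^n.
y''(x) has coefficient (n+2)(n+1) a_{n+2} at x^n;
-2 x y'(x) has coefficient -2 n a_n at x^n (shift);
-y(x) has coefficient -1 a_n at x^n.
Matching x^n: (n+2)(n+1) a_{n+2} + (-2n - 1) a_n = 0.
Thus a_{n+2} = (2n + 1) / ((n+1)(n+2)) * a_n.

Check with a_0 = -1, a_1 = 2 (apply the recurrence for n = 0, 1, 2, 3): a_0 = -1, a_1 = 2, a_2 = -1/2, a_3 = 1, a_4 = -5/24, a_5 = 7/20.

a_(n+2) = (2n + 1) / ((n+1)(n+2)) * a_n; check: a_0 = -1, a_1 = 2, a_2 = -1/2, a_3 = 1, a_4 = -5/24, a_5 = 7/20


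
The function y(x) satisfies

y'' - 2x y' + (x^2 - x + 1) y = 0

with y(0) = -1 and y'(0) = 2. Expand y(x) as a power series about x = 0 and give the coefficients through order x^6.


Ansatz: y(x) = sum_{n>=0} a_n x^n, so y'(x) = sum_{n>=1} n a_n x^(n-1) and y''(x) = sum_{n>=2} n(n-1) a_n x^(n-2).
Substitute into P(x) y'' + Q(x) y' + R(x) y = 0 with P(x) = 1, Q(x) = -2x, R(x) = x^2 - x + 1, and match powers of x.
Initial conditions: a_0 = -1, a_1 = 2.
Setting the coefficient of each power of x to zero and solving order by order (substituting the coefficients already found):
  x^0: 2 a_2 + a_0 = 0  ->  2 a_2 = -a_0 = 1  ->  a_2 = 1/2
  x^1: 6 a_3 - a_1 - a_0 = 0  ->  6 a_3 = a_1 + a_0 = 1  ->  a_3 = 1/6
  x^2: 12 a_4 - 3 a_2 - a_1 + a_0 = 0  ->  12 a_4 = 3 a_2 + a_1 - a_0 = 9/2  ->  a_4 = 3/8
  x^3: 20 a_5 - 5 a_3 - a_2 + a_1 = 0  ->  20 a_5 = 5 a_3 + a_2 - a_1 = -2/3  ->  a_5 = -1/30
  x^4: 30 a_6 - 7 a_4 - a_3 + a_2 = 0  ->  30 a_6 = 7 a_4 + a_3 - a_2 = 55/24  ->  a_6 = 11/144
Truncated series: y(x) = -1 + 2 x + (1/2) x^2 + (1/6) x^3 + (3/8) x^4 - (1/30) x^5 + (11/144) x^6 + O(x^7).

a_0 = -1; a_1 = 2; a_2 = 1/2; a_3 = 1/6; a_4 = 3/8; a_5 = -1/30; a_6 = 11/144


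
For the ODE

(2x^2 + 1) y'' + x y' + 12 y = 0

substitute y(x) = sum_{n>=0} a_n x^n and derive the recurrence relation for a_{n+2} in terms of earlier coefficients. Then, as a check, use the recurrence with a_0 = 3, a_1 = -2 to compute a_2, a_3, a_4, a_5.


Substitute y = sum_n a_n x^n.
(1 + 2 x^2) y'' contributes (n+2)(n+1) a_{n+2} + 2 n(n-1) a_n at x^n.
x y'(x) contributes n a_n at x^n.
12 y(x) contributes 12 a_n at x^n.
Matching x^n: (n+2)(n+1) a_{n+2} + (2 n(n-1) + n + 12) a_n = 0.
Thus a_{n+2} = (-2 n(n-1) - n - 12) / ((n+1)(n+2)) * a_n.

Check with a_0 = 3, a_1 = -2 (apply the recurrence for n = 0, 1, 2, 3): a_0 = 3, a_1 = -2, a_2 = -18, a_3 = 13/3, a_4 = 27, a_5 = -117/20.

a_(n+2) = (-2 n(n-1) - n - 12) / ((n+1)(n+2)) * a_n; check: a_0 = 3, a_1 = -2, a_2 = -18, a_3 = 13/3, a_4 = 27, a_5 = -117/20


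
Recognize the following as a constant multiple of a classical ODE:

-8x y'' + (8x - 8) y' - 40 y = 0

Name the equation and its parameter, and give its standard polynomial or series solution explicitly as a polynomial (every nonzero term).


All three coefficients share the factor -8; dividing through by -8 gives  x y'' + (1 - x) y' + 5 y = 0.
This matches the Laguerre equation x y'' + (1 - x) y' + n y = 0 with n = 5; the polynomial solution is L_5(x).
With y = sum_k a_k x^k, matching x^k gives (k+1)k a_{k+1} + (k+1) a_{k+1} - k a_k + n a_k = 0, i.e. (k+1)^2 a_{k+1} = (k - n) a_k = (k - 5) a_k. The right side vanishes at k = 5, so the series terminates at degree 5.
Standard normalization L_n(0) = 1 gives a_0 = 1. Work upward with a_{k+1} = (k - 5) a_k / (k+1)^2:
  a_1 = (0 - 5)(1) / 1^2 = -5/1 = -5
  a_2 = (1 - 5)(-5) / 2^2 = 20/4 = 5
  a_3 = (2 - 5)(5) / 3^2 = -15/9 = -5/3
  a_4 = (3 - 5)(-5/3) / 4^2 = (10/3)/16 = 5/24
  a_5 = (4 - 5)(5/24) / 5^2 = (-5/24)/25 = -1/120
Hence L_5(x) = -x^5/120 + 5 x^4/24 - 5 x^3/3 + 5 x^2 - 5 x + 1.

L_5(x); series = -x^5/120 + 5 x^4/24 - 5 x^3/3 + 5 x^2 - 5 x + 1


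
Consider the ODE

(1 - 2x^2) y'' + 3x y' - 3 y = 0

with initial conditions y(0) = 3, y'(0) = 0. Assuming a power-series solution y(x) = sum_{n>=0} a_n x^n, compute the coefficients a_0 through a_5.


Ansatz: y(x) = sum_{n>=0} a_n x^n, so y'(x) = sum_{n>=1} n a_n x^(n-1) and y''(x) = sum_{n>=2} n(n-1) a_n x^(n-2).
Substitute into P(x) y'' + Q(x) y' + R(x) y = 0 with P(x) = 1 - 2x^2, Q(x) = 3x, R(x) = -3, and match powers of x.
Initial conditions: a_0 = 3, a_1 = 0.
Setting the coefficient of each power of x to zero and solving order by order (substituting the coefficients already found):
  x^0: 2 a_2 - 3 a_0 = 0  ->  2 a_2 = 3 a_0 = 9  ->  a_2 = 9/2
  x^1: 6 a_3 = 0  ->  a_3 = 0
  x^2: 12 a_4 - a_2 = 0  ->  12 a_4 = a_2 = 9/2  ->  a_4 = 3/8
  x^3: 20 a_5 - 6 a_3 = 0  ->  20 a_5 = 6 a_3 = 0  ->  a_5 = 0
Truncated series: y(x) = 3 + (9/2) x^2 + (3/8) x^4 + O(x^6).

a_0 = 3; a_1 = 0; a_2 = 9/2; a_3 = 0; a_4 = 3/8; a_5 = 0


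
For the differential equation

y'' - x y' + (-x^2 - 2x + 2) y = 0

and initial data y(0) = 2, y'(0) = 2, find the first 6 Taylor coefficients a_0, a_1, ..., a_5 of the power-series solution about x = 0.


Ansatz: y(x) = sum_{n>=0} a_n x^n, so y'(x) = sum_{n>=1} n a_n x^(n-1) and y''(x) = sum_{n>=2} n(n-1) a_n x^(n-2).
Substitute into P(x) y'' + Q(x) y' + R(x) y = 0 with P(x) = 1, Q(x) = -x, R(x) = -x^2 - 2x + 2, and match powers of x.
Initial conditions: a_0 = 2, a_1 = 2.
Setting the coefficient of each power of x to zero and solving order by order (substituting the coefficients already found):
  x^0: 2 a_2 + 2 a_0 = 0  ->  2 a_2 = -2 a_0 = -4  ->  a_2 = -2
  x^1: 6 a_3 + a_1 - 2 a_0 = 0  ->  6 a_3 = -a_1 + 2 a_0 = 2  ->  a_3 = 1/3
  x^2: 12 a_4 - 2 a_1 - a_0 = 0  ->  12 a_4 = 2 a_1 + a_0 = 6  ->  a_4 = 1/2
  x^3: 20 a_5 - a_3 - 2 a_2 - a_1 = 0  ->  20 a_5 = a_3 + 2 a_2 + a_1 = -5/3  ->  a_5 = -1/12
Truncated series: y(x) = 2 + 2 x - 2 x^2 + (1/3) x^3 + (1/2) x^4 - (1/12) x^5 + O(x^6).

a_0 = 2; a_1 = 2; a_2 = -2; a_3 = 1/3; a_4 = 1/2; a_5 = -1/12
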